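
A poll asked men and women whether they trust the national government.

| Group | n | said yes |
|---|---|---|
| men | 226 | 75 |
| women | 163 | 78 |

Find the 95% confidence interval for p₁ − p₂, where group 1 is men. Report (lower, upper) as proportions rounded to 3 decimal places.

(-0.245, -0.048)

First, p̂₁ = 75/226 = 0.3319; p̂₂ = 78/163 = 0.4785.
The two standard errors are √(0.3319×0.6681/226) = 0.03132 and √(0.4785×0.5215/163) = 0.03913.
Because the samples are independent, SE_diff = √(0.03132² + 0.03913²) = 0.05012.
Using z* = 1.960 for 95%, ME = 1.960 × 0.05012 = 0.09824.
p̂₁ − p̂₂ = -0.1466; interval -0.1466 ± 0.09824 gives (-0.245, -0.048).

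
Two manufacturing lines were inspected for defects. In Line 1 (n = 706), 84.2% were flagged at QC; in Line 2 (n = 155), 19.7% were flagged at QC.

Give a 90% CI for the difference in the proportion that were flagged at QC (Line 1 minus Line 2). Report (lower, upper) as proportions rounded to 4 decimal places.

The two standard errors are √(0.8420×0.1580/706) = 0.01373 and √(0.1970×0.8030/155) = 0.03195.
Because the samples are independent, SE_diff = √(0.01373² + 0.03195²) = 0.03478.
Using z* = 1.645 for 90%, ME = 1.645 × 0.03478 = 0.05721.
p̂₁ − p̂₂ = 0.6450; interval 0.6450 ± 0.05721 gives (0.5878, 0.7022).

(0.5878, 0.7022)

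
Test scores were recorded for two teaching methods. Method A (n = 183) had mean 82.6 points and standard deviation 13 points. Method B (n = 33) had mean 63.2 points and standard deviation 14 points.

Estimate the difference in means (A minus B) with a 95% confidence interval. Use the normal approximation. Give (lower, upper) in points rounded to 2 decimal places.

(14.27, 24.53)

Per-group SEs: s₁/√n₁ = 13/√183 = 0.9610, s₂/√n₂ = 14/√33 = 2.4371.
Unpooled SE of the difference: √(0.923521 + 5.93945641) = 2.6197.
Margin of error = z* · SE = 1.960 × 2.6197 = 5.1346.
x̄₁ − x̄₂ = 82.6 − 63.2 = 19.4000.
CI: 19.4000 ± 5.1346 = (14.27, 24.53).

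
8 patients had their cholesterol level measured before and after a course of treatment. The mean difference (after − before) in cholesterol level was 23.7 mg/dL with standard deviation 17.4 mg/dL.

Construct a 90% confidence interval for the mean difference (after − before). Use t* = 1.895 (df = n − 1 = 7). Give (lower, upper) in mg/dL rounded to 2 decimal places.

(12.04, 35.36)

This is a matched-pairs design, so SE = s_d/√n = 17.4/√8 = 6.1518.
Margin = 1.895 × 6.1518 = 11.6577; the interval is 23.7 ± 11.6577 = (12.04, 35.36).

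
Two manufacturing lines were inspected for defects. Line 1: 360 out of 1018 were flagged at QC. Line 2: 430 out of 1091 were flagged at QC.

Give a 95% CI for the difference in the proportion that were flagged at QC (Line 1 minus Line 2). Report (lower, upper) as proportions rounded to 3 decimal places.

(-0.082, 0.001)

p̂₁ = 360/1018 = 0.3536 and p̂₂ = 430/1091 = 0.3941.
SE₁ = √(p̂₁(1−p̂₁)/n₁) = √(0.3536·0.6464/1018) = 0.01498; SE₂ = √(0.3941·0.6059/1091) = 0.01479.
Independent samples: SE of the difference = √(SE₁² + SE₂²) = √(0.0002244004 + 0.0002187441) = 0.02105.
z* for 95% confidence is 1.960, so the margin of error is 1.960 × 0.02105 = 0.04126.
Point estimate p̂₁ − p̂₂ = 0.3536 − 0.3941 = -0.0405.
-0.0405 ± 0.04126 → (-0.082, 0.001).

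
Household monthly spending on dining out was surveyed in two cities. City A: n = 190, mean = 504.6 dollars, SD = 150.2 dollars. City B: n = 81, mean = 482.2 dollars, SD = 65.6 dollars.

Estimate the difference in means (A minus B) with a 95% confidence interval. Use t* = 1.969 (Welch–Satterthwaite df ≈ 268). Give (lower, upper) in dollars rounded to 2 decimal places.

SE₁ = s₁/√n₁ = 150.2/√190 = 10.8967; SE₂ = 65.6/√81 = 7.2889.
Independent samples, unequal variances: SE_diff = √(SE₁² + SE₂²) = √(118.73807089 + 53.12806321) = 13.1098.
t* = 1.969, so margin of error = 1.969 × 13.1098 = 25.8132.
Difference in means = 504.6 − 482.2 = 22.4000.
22.4000 ± 25.8132 → (-3.41, 48.21).

(-3.41, 48.21)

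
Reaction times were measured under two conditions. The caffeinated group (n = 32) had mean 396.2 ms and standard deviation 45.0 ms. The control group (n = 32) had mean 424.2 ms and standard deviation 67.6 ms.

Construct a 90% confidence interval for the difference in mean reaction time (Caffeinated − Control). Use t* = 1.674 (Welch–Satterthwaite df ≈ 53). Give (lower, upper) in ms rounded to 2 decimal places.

(-52.03, -3.97)

Standard errors of each mean: 45.0/√32 = 7.9550 and 67.6/√32 = 11.9501.
SE(x̄₁ − x̄₂) = √(7.9550² + 11.9501²) = 14.3557 for independent samples with unequal variances.
With t* = 1.674, the margin is 1.674 × 14.3557 = 24.0314.
x̄₁ − x̄₂ = 396.2 − 424.2 = -28.0000; the interval is -28.0000 ± 24.0314 = (-52.03, -3.97).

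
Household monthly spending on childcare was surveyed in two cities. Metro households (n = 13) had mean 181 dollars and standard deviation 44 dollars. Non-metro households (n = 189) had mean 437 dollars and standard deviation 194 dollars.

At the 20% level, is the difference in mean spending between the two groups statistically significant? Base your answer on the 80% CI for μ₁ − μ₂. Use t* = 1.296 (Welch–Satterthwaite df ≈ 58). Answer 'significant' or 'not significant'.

SE₁ = s₁/√n₁ = 44/√13 = 12.2034; SE₂ = 194/√189 = 14.1114.
Independent samples, unequal variances: SE_diff = √(SE₁² + SE₂²) = √(148.92297156 + 199.13160996) = 18.6562.
t* = 1.296, so margin of error = 1.296 × 18.6562 = 24.1784.
Difference in means = 181 − 437 = -256.0000.
-256.0000 ± 24.1784 → (-280.1784, -231.8216).
The interval (-280.1784, -231.8216) does not contain 0, so the difference is significant.

significant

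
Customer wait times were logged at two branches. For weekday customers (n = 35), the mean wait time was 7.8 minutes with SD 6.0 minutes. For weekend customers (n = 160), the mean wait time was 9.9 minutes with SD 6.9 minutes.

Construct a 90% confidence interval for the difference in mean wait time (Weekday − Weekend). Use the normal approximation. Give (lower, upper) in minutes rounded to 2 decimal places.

(-3.99, -0.21)

Per-group SEs: s₁/√n₁ = 6.0/√35 = 1.0142, s₂/√n₂ = 6.9/√160 = 0.5455.
Unpooled SE of the difference: √(1.02860164 + 0.29757025) = 1.1516.
Margin of error = z* · SE = 1.645 × 1.1516 = 1.8944.
x̄₁ − x̄₂ = 7.8 − 9.9 = -2.1000.
CI: -2.1000 ± 1.8944 = (-3.99, -0.21).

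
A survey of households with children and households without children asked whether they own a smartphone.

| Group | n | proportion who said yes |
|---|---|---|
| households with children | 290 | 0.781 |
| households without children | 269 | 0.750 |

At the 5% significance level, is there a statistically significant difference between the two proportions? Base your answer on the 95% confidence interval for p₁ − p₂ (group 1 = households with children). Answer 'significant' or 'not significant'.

not significant

Each SE is √(p̂(1−p̂)/n): √(0.7810·0.2190/290) = 0.02429 and √(0.7500·0.2500/269) = 0.02640.
SE(p̂₁ − p̂₂) = √(SE₁² + SE₂²) = √(0.0005900041 + 0.00069696) = 0.03587, since the two samples are independent.
At 95% confidence z* = 1.960; margin = 1.960 × 0.03587 = 0.07031.
The difference is 0.7810 − 0.7500 = 0.0310, so the interval is 0.0310 ± 0.07031 = (-0.03931, 0.10131).
The interval (-0.03931, 0.10131) contains 0, so the difference is not significant.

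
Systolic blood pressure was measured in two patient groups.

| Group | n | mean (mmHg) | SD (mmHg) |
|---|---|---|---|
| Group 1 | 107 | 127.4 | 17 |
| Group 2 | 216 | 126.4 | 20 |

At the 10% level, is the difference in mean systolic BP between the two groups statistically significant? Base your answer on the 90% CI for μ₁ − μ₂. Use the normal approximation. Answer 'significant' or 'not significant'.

SE₁ = s₁/√n₁ = 17/√107 = 1.6435; SE₂ = 20/√216 = 1.3608.
Independent samples, unequal variances: SE_diff = √(SE₁² + SE₂²) = √(2.70109225 + 1.85177664) = 2.1337.
z* = 1.645, so margin of error = 1.645 × 2.1337 = 3.5099.
Difference in means = 127.4 − 126.4 = 1.0000.
1.0000 ± 3.5099 → (-2.5099, 4.5099).
The interval (-2.5099, 4.5099) contains 0, so the difference is not significant.

not significant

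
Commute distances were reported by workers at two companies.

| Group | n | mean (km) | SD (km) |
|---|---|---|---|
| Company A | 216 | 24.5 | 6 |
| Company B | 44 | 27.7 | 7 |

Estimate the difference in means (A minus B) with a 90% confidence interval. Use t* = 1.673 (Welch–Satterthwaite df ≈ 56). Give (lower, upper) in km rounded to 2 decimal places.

Per-group SEs: s₁/√n₁ = 6/√216 = 0.4082, s₂/√n₂ = 7/√44 = 1.0553.
Unpooled SE of the difference: √(0.16662724 + 1.11365809) = 1.1315.
Margin of error = t* · SE = 1.673 × 1.1315 = 1.8930.
x̄₁ − x̄₂ = 24.5 − 27.7 = -3.2000.
CI: -3.2000 ± 1.8930 = (-5.09, -1.31).

(-5.09, -1.31)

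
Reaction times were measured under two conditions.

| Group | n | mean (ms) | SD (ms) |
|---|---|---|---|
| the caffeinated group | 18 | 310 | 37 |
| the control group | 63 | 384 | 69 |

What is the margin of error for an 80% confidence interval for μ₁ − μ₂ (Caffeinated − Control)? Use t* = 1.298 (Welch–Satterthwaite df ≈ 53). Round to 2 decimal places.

15.98

Standard errors of each mean: 37/√18 = 8.7210 and 69/√63 = 8.6932.
SE(x̄₁ − x̄₂) = √(8.7210² + 8.6932²) = 12.3137 for independent samples with unequal variances.
With t* = 1.298, the margin is 1.298 × 12.3137 = 15.9832.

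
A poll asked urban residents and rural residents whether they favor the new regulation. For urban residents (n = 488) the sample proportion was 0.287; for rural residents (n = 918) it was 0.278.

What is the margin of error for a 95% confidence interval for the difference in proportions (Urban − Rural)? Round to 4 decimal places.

Each SE is √(p̂(1−p̂)/n): √(0.2870·0.7130/488) = 0.02048 and √(0.2780·0.7220/918) = 0.01479.
SE(p̂₁ − p̂₂) = √(SE₁² + SE₂²) = √(0.0004194304 + 0.0002187441) = 0.02526, since the two samples are independent.
At 95% confidence z* = 1.960; margin = 1.960 × 0.02526 = 0.04951.

0.0495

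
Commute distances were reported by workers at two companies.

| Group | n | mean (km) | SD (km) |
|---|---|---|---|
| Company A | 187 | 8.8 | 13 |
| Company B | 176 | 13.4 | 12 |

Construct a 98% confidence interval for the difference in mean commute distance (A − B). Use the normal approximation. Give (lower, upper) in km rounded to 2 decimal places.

Per-group SEs: s₁/√n₁ = 13/√187 = 0.9507, s₂/√n₂ = 12/√176 = 0.9045.
Unpooled SE of the difference: √(0.90383049 + 0.81812025) = 1.3122.
Margin of error = z* · SE = 2.326 × 1.3122 = 3.0522.
x̄₁ − x̄₂ = 8.8 − 13.4 = -4.6000.
CI: -4.6000 ± 3.0522 = (-7.65, -1.55).

(-7.65, -1.55)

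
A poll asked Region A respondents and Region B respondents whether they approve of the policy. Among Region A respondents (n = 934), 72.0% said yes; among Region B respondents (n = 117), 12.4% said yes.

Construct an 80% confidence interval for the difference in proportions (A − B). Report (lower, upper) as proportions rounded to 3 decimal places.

(0.553, 0.639)

Each SE is √(p̂(1−p̂)/n): √(0.7200·0.2800/934) = 0.01469 and √(0.1240·0.8760/117) = 0.03047.
SE(p̂₁ − p̂₂) = √(SE₁² + SE₂²) = √(0.0002157961 + 0.0009284209) = 0.03383, since the two samples are independent.
At 80% confidence z* = 1.282; margin = 1.282 × 0.03383 = 0.04337.
The difference is 0.7200 − 0.1240 = 0.5960, so the interval is 0.5960 ± 0.04337 = (0.553, 0.639).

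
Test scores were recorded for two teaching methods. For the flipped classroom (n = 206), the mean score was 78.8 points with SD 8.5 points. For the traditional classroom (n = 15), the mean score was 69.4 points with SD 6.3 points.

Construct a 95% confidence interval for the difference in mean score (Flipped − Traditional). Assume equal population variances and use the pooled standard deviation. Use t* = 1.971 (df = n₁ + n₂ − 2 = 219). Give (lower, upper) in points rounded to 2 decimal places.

s_p = √[((n₁−1)s₁² + (n₂−1)s₂²)/(n₁+n₂−2)] = √[(205·8.5² + 14·6.3²)/219] = 8.3767.
SE = 8.3767·√(1/206 + 1/15) = 2.2402.
With t* = 1.971, margin = 1.971 × 2.2402 = 4.4154.
x̄₁ − x̄₂ = 78.8 − 69.4 = 9.4000; interval 9.4000 ± 4.4154 = (4.98, 13.82).

(4.98, 13.82)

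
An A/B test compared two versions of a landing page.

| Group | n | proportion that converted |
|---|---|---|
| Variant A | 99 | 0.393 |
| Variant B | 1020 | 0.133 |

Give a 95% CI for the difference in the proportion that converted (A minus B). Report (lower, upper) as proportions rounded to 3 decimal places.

SE₁ = √(p̂₁(1−p̂₁)/n₁) = √(0.3930·0.6070/99) = 0.04909; SE₂ = √(0.1330·0.8670/1020) = 0.01063.
Independent samples: SE of the difference = √(SE₁² + SE₂²) = √(0.0024098281 + 0.0001129969) = 0.05023.
z* for 95% confidence is 1.960, so the margin of error is 1.960 × 0.05023 = 0.09845.
Point estimate p̂₁ − p̂₂ = 0.3930 − 0.1330 = 0.2600.
0.2600 ± 0.09845 → (0.162, 0.358).

(0.162, 0.358)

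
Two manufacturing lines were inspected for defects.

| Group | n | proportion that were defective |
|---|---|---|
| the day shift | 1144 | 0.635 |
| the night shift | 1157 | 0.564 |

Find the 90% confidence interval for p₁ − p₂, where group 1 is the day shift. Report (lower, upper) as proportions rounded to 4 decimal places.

The two standard errors are √(0.6350×0.3650/1144) = 0.01423 and √(0.5640×0.4360/1157) = 0.01458.
Because the samples are independent, SE_diff = √(0.01423² + 0.01458²) = 0.02037.
Using z* = 1.645 for 90%, ME = 1.645 × 0.02037 = 0.03351.
p̂₁ − p̂₂ = 0.0710; interval 0.0710 ± 0.03351 gives (0.0375, 0.1045).

(0.0375, 0.1045)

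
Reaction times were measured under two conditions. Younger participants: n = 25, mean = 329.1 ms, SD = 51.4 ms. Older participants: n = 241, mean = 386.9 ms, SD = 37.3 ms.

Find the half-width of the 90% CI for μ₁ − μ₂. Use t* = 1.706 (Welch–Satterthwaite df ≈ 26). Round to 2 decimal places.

SE₁ = s₁/√n₁ = 51.4/√25 = 10.2800; SE₂ = 37.3/√241 = 2.4027.
Independent samples, unequal variances: SE_diff = √(SE₁² + SE₂²) = √(105.6784 + 5.77296729) = 10.5571.
t* = 1.706, so margin of error = 1.706 × 10.5571 = 18.0104.

18.01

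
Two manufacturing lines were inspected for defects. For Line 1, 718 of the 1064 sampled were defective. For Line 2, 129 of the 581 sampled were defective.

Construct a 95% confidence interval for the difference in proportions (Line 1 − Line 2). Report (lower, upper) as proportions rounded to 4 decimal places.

(0.4088, 0.4968)

p̂₁ = 718/1064 = 0.6748 and p̂₂ = 129/581 = 0.2220.
SE₁ = √(p̂₁(1−p̂₁)/n₁) = √(0.6748·0.3252/1064) = 0.01436; SE₂ = √(0.2220·0.7780/581) = 0.01724.
Independent samples: SE of the difference = √(SE₁² + SE₂²) = √(0.0002062096 + 0.0002972176) = 0.02244.
z* for 95% confidence is 1.960, so the margin of error is 1.960 × 0.02244 = 0.04398.
Point estimate p̂₁ − p̂₂ = 0.6748 − 0.2220 = 0.4528.
0.4528 ± 0.04398 → (0.4088, 0.4968).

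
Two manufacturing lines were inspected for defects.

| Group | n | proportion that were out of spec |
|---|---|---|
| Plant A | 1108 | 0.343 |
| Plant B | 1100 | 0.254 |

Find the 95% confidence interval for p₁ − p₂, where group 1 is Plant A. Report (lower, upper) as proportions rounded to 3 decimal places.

(0.051, 0.127)

SE₁ = √(p̂₁(1−p̂₁)/n₁) = √(0.3430·0.6570/1108) = 0.01426; SE₂ = √(0.2540·0.7460/1100) = 0.01312.
Independent samples: SE of the difference = √(SE₁² + SE₂²) = √(0.0002033476 + 0.0001721344) = 0.01938.
z* for 95% confidence is 1.960, so the margin of error is 1.960 × 0.01938 = 0.03798.
Point estimate p̂₁ − p̂₂ = 0.3430 − 0.2540 = 0.0890.
0.0890 ± 0.03798 → (0.051, 0.127).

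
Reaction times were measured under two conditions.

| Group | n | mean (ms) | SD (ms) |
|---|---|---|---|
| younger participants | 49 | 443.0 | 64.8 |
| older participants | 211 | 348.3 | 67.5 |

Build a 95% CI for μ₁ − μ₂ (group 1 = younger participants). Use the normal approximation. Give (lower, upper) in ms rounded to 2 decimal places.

(74.40, 115.00)

Standard errors of each mean: 64.8/√49 = 9.2571 and 67.5/√211 = 4.6469.
SE(x̄₁ − x̄₂) = √(9.2571² + 4.6469²) = 10.3580 for independent samples with unequal variances.
With z* = 1.960, the margin is 1.960 × 10.3580 = 20.3017.
x̄₁ − x̄₂ = 443.0 − 348.3 = 94.7000; the interval is 94.7000 ± 20.3017 = (74.40, 115.00).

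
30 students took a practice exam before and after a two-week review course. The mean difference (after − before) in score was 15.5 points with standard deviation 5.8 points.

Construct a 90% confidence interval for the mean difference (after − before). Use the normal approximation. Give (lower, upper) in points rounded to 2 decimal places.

(13.76, 17.24)

This is a matched-pairs design, so SE = s_d/√n = 5.8/√30 = 1.0589.
Margin = 1.645 × 1.0589 = 1.7419; the interval is 15.5 ± 1.7419 = (13.76, 17.24).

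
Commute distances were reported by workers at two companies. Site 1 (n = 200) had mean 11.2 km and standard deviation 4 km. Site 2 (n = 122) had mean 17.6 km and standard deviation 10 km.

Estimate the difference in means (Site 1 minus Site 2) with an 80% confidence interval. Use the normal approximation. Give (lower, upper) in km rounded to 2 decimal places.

(-7.62, -5.18)

SE₁ = s₁/√n₁ = 4/√200 = 0.2828; SE₂ = 10/√122 = 0.9054.
Independent samples, unequal variances: SE_diff = √(SE₁² + SE₂²) = √(0.07997584 + 0.81974916) = 0.9485.
z* = 1.282, so margin of error = 1.282 × 0.9485 = 1.2160.
Difference in means = 11.2 − 17.6 = -6.4000.
-6.4000 ± 1.2160 → (-7.62, -5.18).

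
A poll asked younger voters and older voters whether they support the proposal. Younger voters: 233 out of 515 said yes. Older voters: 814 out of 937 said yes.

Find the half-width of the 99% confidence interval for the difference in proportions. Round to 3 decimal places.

Sample proportions: 233/515 = 0.4524, 814/937 = 0.8687.
Each SE is √(p̂(1−p̂)/n): √(0.4524·0.5476/515) = 0.02193 and √(0.8687·0.1313/937) = 0.01103.
SE(p̂₁ − p̂₂) = √(SE₁² + SE₂²) = √(0.0004809249 + 0.0001216609) = 0.02455, since the two samples are independent.
At 99% confidence z* = 2.576; margin = 2.576 × 0.02455 = 0.06324.

0.063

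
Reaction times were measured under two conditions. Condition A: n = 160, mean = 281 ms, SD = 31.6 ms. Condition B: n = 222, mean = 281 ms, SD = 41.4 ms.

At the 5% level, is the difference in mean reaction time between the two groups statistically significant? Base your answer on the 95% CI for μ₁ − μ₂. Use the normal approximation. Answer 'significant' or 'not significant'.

SE₁ = s₁/√n₁ = 31.6/√160 = 2.4982; SE₂ = 41.4/√222 = 2.7786.
Independent samples, unequal variances: SE_diff = √(SE₁² + SE₂²) = √(6.24100324 + 7.72061796) = 3.7365.
z* = 1.960, so margin of error = 1.960 × 3.7365 = 7.3235.
Difference in means = 281 − 281 = 0.0000.
0.0000 ± 7.3235 → (-7.3235, 7.3235).
The interval (-7.3235, 7.3235) contains 0, so the difference is not significant.

not significant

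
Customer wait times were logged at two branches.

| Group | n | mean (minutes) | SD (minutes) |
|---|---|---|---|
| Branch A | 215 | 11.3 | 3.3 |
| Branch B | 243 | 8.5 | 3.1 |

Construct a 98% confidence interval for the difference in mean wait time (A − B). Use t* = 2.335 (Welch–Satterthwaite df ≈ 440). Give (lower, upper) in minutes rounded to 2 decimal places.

SE₁ = s₁/√n₁ = 3.3/√215 = 0.2251; SE₂ = 3.1/√243 = 0.1989.
Independent samples, unequal variances: SE_diff = √(SE₁² + SE₂²) = √(0.05067001 + 0.03956121) = 0.3004.
t* = 2.335, so margin of error = 2.335 × 0.3004 = 0.7014.
Difference in means = 11.3 − 8.5 = 2.8000.
2.8000 ± 0.7014 → (2.10, 3.50).

(2.10, 3.50)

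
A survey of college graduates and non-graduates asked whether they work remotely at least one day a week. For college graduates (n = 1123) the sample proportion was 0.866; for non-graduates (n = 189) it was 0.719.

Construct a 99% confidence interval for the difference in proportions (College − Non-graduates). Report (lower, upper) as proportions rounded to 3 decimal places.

Each SE is √(p̂(1−p̂)/n): √(0.8660·0.1340/1123) = 0.01017 and √(0.7190·0.2810/189) = 0.03270.
SE(p̂₁ − p̂₂) = √(SE₁² + SE₂²) = √(0.0001034289 + 0.00106929) = 0.03424, since the two samples are independent.
At 99% confidence z* = 2.576; margin = 2.576 × 0.03424 = 0.08820.
The difference is 0.8660 − 0.7190 = 0.1470, so the interval is 0.1470 ± 0.08820 = (0.059, 0.235).

(0.059, 0.235)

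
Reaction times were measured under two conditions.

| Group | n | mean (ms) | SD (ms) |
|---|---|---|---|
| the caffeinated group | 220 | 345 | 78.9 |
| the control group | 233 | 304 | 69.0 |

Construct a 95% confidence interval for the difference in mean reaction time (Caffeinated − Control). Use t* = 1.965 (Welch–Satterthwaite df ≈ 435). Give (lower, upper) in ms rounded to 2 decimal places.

SE₁ = s₁/√n₁ = 78.9/√220 = 5.3194; SE₂ = 69.0/√233 = 4.5203.
Independent samples, unequal variances: SE_diff = √(SE₁² + SE₂²) = √(28.29601636 + 20.43311209) = 6.9806.
t* = 1.965, so margin of error = 1.965 × 6.9806 = 13.7169.
Difference in means = 345 − 304 = 41.0000.
41.0000 ± 13.7169 → (27.28, 54.72).

(27.28, 54.72)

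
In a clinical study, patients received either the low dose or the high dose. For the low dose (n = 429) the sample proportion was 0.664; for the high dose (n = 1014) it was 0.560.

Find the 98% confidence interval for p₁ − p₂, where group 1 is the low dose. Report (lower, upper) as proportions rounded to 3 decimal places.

(0.040, 0.168)

SE₁ = √(p̂₁(1−p̂₁)/n₁) = √(0.6640·0.3360/429) = 0.02280; SE₂ = √(0.5600·0.4400/1014) = 0.01559.
Independent samples: SE of the difference = √(SE₁² + SE₂²) = √(0.00051984 + 0.0002430481) = 0.02762.
z* for 98% confidence is 2.326, so the margin of error is 2.326 × 0.02762 = 0.06424.
Point estimate p̂₁ − p̂₂ = 0.6640 − 0.5600 = 0.1040.
0.1040 ± 0.06424 → (0.040, 0.168).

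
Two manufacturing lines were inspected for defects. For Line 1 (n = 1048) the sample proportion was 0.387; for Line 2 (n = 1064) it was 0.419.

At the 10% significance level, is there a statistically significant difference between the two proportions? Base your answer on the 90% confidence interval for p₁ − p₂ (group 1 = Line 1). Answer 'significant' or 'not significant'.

SE₁ = √(p̂₁(1−p̂₁)/n₁) = √(0.3870·0.6130/1048) = 0.01505; SE₂ = √(0.4190·0.5810/1064) = 0.01513.
Independent samples: SE of the difference = √(SE₁² + SE₂²) = √(0.0002265025 + 0.0002289169) = 0.02134.
z* for 90% confidence is 1.645, so the margin of error is 1.645 × 0.02134 = 0.03510.
Point estimate p̂₁ − p̂₂ = 0.3870 − 0.4190 = -0.0320.
-0.0320 ± 0.03510 → (-0.06710, 0.00310).
The interval (-0.06710, 0.00310) contains 0, so the difference is not significant.

not significant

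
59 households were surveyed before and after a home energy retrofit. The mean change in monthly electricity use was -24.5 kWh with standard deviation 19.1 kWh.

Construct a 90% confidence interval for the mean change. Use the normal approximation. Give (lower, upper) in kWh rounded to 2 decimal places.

This is a matched-pairs design, so SE = s_d/√n = 19.1/√59 = 2.4866.
Margin = 1.645 × 2.4866 = 4.0905; the interval is -24.5 ± 4.0905 = (-28.59, -20.41).

(-28.59, -20.41)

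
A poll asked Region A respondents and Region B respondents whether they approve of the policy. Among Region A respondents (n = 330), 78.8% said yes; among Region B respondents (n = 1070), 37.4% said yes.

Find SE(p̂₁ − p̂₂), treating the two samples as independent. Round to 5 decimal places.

SE₁ = √(p̂₁(1−p̂₁)/n₁) = √(0.7880·0.2120/330) = 0.02250; SE₂ = √(0.3740·0.6260/1070) = 0.01479.
Independent samples: SE of the difference = √(SE₁² + SE₂²) = √(0.00050625 + 0.0002187441) = 0.02693.

0.02693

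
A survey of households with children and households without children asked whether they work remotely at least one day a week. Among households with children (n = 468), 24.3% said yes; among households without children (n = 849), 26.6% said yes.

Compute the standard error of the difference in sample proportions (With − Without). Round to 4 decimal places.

The two standard errors are √(0.2430×0.7570/468) = 0.01983 and √(0.2660×0.7340/849) = 0.01516.
Because the samples are independent, SE_diff = √(0.01983² + 0.01516²) = 0.02496.

0.0250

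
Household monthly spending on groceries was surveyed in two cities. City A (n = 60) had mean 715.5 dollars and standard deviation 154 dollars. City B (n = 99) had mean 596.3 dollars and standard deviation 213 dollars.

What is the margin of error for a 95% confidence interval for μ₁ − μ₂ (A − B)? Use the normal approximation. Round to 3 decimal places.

SE₁ = s₁/√n₁ = 154/√60 = 19.8813; SE₂ = 213/√99 = 21.4073.
Independent samples, unequal variances: SE_diff = √(SE₁² + SE₂²) = √(395.26608969 + 458.27249329) = 29.2154.
z* = 1.960, so margin of error = 1.960 × 29.2154 = 57.2622.

57.262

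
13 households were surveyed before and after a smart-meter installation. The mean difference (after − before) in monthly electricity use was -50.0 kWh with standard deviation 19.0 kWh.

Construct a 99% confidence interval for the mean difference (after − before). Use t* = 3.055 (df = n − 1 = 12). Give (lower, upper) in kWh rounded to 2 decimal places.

(-66.10, -33.90)

Paired design: SE = s_d/√n = 19.0/√13 = 5.2697.
t* = 3.055; margin of error = 3.055 × 5.2697 = 16.0989.
-50.0 ± 16.0989 → (-66.10, -33.90).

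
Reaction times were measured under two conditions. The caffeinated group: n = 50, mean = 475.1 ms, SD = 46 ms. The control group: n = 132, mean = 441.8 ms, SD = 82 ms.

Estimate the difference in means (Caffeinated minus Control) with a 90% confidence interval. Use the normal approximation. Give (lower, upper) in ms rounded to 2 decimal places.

(17.41, 49.19)

Per-group SEs: s₁/√n₁ = 46/√50 = 6.5054, s₂/√n₂ = 82/√132 = 7.1372.
Unpooled SE of the difference: √(42.32022916 + 50.93962384) = 9.6571.
Margin of error = z* · SE = 1.645 × 9.6571 = 15.8859.
x̄₁ − x̄₂ = 475.1 − 441.8 = 33.3000.
CI: 33.3000 ± 15.8859 = (17.41, 49.19).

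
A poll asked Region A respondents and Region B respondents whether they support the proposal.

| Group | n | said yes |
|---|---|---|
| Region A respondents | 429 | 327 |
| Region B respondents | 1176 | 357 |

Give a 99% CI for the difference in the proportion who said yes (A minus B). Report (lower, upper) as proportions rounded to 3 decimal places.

(0.395, 0.522)

p̂₁ = 327/429 = 0.7622 and p̂₂ = 357/1176 = 0.3036.
SE₁ = √(p̂₁(1−p̂₁)/n₁) = √(0.7622·0.2378/429) = 0.02055; SE₂ = √(0.3036·0.6964/1176) = 0.01341.
Independent samples: SE of the difference = √(SE₁² + SE₂²) = √(0.0004223025 + 0.0001798281) = 0.02454.
z* for 99% confidence is 2.576, so the margin of error is 2.576 × 0.02454 = 0.06322.
Point estimate p̂₁ − p̂₂ = 0.7622 − 0.3036 = 0.4586.
0.4586 ± 0.06322 → (0.395, 0.522).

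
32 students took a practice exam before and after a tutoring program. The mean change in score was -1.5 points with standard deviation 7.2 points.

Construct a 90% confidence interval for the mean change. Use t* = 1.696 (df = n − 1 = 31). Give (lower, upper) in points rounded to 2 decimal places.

(-3.66, 0.66)

Paired design: SE = s_d/√n = 7.2/√32 = 1.2728.
t* = 1.696; margin of error = 1.696 × 1.2728 = 2.1587.
-1.5 ± 2.1587 → (-3.66, 0.66).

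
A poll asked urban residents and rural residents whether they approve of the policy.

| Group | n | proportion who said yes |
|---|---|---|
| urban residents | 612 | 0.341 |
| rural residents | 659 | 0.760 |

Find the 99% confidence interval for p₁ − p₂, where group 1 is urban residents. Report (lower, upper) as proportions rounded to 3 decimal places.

The two standard errors are √(0.3410×0.6590/612) = 0.01916 and √(0.7600×0.2400/659) = 0.01664.
Because the samples are independent, SE_diff = √(0.01916² + 0.01664²) = 0.02538.
Using z* = 2.576 for 99%, ME = 2.576 × 0.02538 = 0.06538.
p̂₁ − p̂₂ = -0.4190; interval -0.4190 ± 0.06538 gives (-0.484, -0.354).

(-0.484, -0.354)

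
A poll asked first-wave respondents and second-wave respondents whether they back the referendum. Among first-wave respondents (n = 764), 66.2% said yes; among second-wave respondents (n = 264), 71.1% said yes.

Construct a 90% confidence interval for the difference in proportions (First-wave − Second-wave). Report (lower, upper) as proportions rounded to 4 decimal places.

(-0.1028, 0.0048)

Each SE is √(p̂(1−p̂)/n): √(0.6620·0.3380/764) = 0.01711 and √(0.7110·0.2890/264) = 0.02790.
SE(p̂₁ − p̂₂) = √(SE₁² + SE₂²) = √(0.0002927521 + 0.00077841) = 0.03273, since the two samples are independent.
At 90% confidence z* = 1.645; margin = 1.645 × 0.03273 = 0.05384.
The difference is 0.6620 − 0.7110 = -0.0490, so the interval is -0.0490 ± 0.05384 = (-0.1028, 0.0048).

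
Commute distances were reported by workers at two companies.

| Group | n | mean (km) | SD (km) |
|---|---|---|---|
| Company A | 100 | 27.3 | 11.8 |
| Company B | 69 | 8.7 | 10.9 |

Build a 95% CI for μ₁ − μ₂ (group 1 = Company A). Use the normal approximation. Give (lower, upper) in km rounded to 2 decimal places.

Per-group SEs: s₁/√n₁ = 11.8/√100 = 1.1800, s₂/√n₂ = 10.9/√69 = 1.3122.
Unpooled SE of the difference: √(1.3924 + 1.72186884) = 1.7647.
Margin of error = z* · SE = 1.960 × 1.7647 = 3.4588.
x̄₁ − x̄₂ = 27.3 − 8.7 = 18.6000.
CI: 18.6000 ± 3.4588 = (15.14, 22.06).

(15.14, 22.06)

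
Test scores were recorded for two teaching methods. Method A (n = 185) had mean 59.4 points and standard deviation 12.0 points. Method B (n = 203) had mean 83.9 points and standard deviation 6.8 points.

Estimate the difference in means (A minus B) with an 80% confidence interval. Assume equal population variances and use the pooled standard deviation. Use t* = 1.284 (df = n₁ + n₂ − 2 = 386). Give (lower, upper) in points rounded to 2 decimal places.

s_p = √[((n₁−1)s₁² + (n₂−1)s₂²)/(n₁+n₂−2)] = √[(184·12.0² + 202·6.8²)/386] = 9.6354.
SE = 9.6354·√(1/185 + 1/203) = 0.9794.
With t* = 1.284, margin = 1.284 × 0.9794 = 1.2575.
x̄₁ − x̄₂ = 59.4 − 83.9 = -24.5000; interval -24.5000 ± 1.2575 = (-25.76, -23.24).

(-25.76, -23.24)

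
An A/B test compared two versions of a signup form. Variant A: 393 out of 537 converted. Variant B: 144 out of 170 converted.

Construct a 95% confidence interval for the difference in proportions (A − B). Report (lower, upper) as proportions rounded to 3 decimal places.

(-0.181, -0.049)

First, p̂₁ = 393/537 = 0.7318; p̂₂ = 144/170 = 0.8471.
The two standard errors are √(0.7318×0.2682/537) = 0.01912 and √(0.8471×0.1529/170) = 0.02760.
Because the samples are independent, SE_diff = √(0.01912² + 0.02760²) = 0.03358.
Using z* = 1.960 for 95%, ME = 1.960 × 0.03358 = 0.06582.
p̂₁ − p̂₂ = -0.1153; interval -0.1153 ± 0.06582 gives (-0.181, -0.049).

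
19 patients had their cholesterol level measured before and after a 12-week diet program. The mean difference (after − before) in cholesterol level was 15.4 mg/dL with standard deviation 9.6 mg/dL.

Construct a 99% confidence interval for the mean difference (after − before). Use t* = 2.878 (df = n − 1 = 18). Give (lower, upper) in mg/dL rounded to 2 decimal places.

(9.06, 21.74)

Paired design: SE = s_d/√n = 9.6/√19 = 2.2024.
t* = 2.878; margin of error = 2.878 × 2.2024 = 6.3385.
15.4 ± 6.3385 → (9.06, 21.74).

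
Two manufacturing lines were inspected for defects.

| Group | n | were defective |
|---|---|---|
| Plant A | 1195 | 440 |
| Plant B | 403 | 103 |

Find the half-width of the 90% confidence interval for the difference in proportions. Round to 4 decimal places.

0.0425

Sample proportions: 440/1195 = 0.3682, 103/403 = 0.2556.
Each SE is √(p̂(1−p̂)/n): √(0.3682·0.6318/1195) = 0.01395 and √(0.2556·0.7444/403) = 0.02173.
SE(p̂₁ − p̂₂) = √(SE₁² + SE₂²) = √(0.0001946025 + 0.0004721929) = 0.02582, since the two samples are independent.
At 90% confidence z* = 1.645; margin = 1.645 × 0.02582 = 0.04247.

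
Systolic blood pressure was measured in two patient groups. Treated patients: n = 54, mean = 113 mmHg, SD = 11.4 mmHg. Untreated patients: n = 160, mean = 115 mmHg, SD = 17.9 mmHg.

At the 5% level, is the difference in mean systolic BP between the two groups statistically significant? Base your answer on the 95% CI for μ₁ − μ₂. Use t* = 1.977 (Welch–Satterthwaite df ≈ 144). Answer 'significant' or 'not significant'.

not significant

Per-group SEs: s₁/√n₁ = 11.4/√54 = 1.5513, s₂/√n₂ = 17.9/√160 = 1.4151.
Unpooled SE of the difference: √(2.40653169 + 2.00250801) = 2.0998.
Margin of error = t* · SE = 1.977 × 2.0998 = 4.1513.
x̄₁ − x̄₂ = 113 − 115 = -2.0000.
CI: -2.0000 ± 4.1513 = (-6.1513, 2.1513).
The interval (-6.1513, 2.1513) contains 0, so the difference is not significant.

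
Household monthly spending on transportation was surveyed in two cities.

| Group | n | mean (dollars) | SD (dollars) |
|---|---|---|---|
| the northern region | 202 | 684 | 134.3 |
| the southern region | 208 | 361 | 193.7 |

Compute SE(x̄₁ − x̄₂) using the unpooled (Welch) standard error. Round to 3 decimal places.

16.422

Per-group SEs: s₁/√n₁ = 134.3/√202 = 9.4493, s₂/√n₂ = 193.7/√208 = 13.4307.
Unpooled SE of the difference: √(89.28927049 + 180.38370249) = 16.4217.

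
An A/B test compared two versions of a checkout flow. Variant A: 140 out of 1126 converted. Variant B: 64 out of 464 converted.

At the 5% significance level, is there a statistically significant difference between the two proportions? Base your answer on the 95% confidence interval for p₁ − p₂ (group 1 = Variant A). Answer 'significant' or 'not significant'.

not significant

p̂₁ = 140/1126 = 0.1243 and p̂₂ = 64/464 = 0.1379.
SE₁ = √(p̂₁(1−p̂₁)/n₁) = √(0.1243·0.8757/1126) = 0.00983; SE₂ = √(0.1379·0.8621/464) = 0.01601.
Independent samples: SE of the difference = √(SE₁² + SE₂²) = √(0.0000966289 + 0.0002563201) = 0.01879.
z* for 95% confidence is 1.960, so the margin of error is 1.960 × 0.01879 = 0.03683.
Point estimate p̂₁ − p̂₂ = 0.1243 − 0.1379 = -0.0136.
-0.0136 ± 0.03683 → (-0.05043, 0.02323).
The interval (-0.05043, 0.02323) contains 0, so the difference is not significant.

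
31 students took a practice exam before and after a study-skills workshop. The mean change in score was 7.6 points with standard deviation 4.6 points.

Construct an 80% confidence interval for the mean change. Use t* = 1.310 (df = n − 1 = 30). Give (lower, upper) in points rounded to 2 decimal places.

This is a matched-pairs design, so SE = s_d/√n = 4.6/√31 = 0.8262.
Margin = 1.310 × 0.8262 = 1.0823; the interval is 7.6 ± 1.0823 = (6.52, 8.68).

(6.52, 8.68)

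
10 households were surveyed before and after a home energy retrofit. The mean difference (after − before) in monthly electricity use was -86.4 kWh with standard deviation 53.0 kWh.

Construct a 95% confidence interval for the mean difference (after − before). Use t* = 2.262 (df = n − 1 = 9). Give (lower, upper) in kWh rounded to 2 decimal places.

Paired design: SE = s_d/√n = 53.0/√10 = 16.7601.
t* = 2.262; margin of error = 2.262 × 16.7601 = 37.9113.
-86.4 ± 37.9113 → (-124.31, -48.49).

(-124.31, -48.49)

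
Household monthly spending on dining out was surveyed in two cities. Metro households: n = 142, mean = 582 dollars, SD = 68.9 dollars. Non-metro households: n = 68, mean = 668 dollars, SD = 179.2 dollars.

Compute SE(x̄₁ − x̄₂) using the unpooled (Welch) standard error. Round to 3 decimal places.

22.487

Standard errors of each mean: 68.9/√142 = 5.7820 and 179.2/√68 = 21.7312.
SE(x̄₁ − x̄₂) = √(5.7820² + 21.7312²) = 22.4873 for independent samples with unequal variances.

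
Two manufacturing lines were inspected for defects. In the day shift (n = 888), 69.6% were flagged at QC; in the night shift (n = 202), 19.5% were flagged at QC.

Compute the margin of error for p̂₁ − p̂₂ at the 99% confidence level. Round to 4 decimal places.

0.0821

The two standard errors are √(0.6960×0.3040/888) = 0.01544 and √(0.1950×0.8050/202) = 0.02788.
Because the samples are independent, SE_diff = √(0.01544² + 0.02788²) = 0.03187.
Using z* = 2.576 for 99%, ME = 2.576 × 0.03187 = 0.08210.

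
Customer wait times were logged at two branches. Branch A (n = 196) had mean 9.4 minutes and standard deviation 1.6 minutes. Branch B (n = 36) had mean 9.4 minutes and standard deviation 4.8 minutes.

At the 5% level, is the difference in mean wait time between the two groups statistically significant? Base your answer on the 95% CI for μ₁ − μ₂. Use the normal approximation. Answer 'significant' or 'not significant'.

not significant

SE₁ = s₁/√n₁ = 1.6/√196 = 0.1143; SE₂ = 4.8/√36 = 0.8000.
Independent samples, unequal variances: SE_diff = √(SE₁² + SE₂²) = √(0.01306449 + 0.64) = 0.8081.
z* = 1.960, so margin of error = 1.960 × 0.8081 = 1.5839.
Difference in means = 9.4 − 9.4 = 0.0000.
0.0000 ± 1.5839 → (-1.5839, 1.5839).
The interval (-1.5839, 1.5839) contains 0, so the difference is not significant.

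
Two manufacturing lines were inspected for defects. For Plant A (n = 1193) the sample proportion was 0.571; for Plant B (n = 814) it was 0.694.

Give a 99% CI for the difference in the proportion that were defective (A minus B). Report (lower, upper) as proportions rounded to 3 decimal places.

(-0.179, -0.067)

The two standard errors are √(0.5710×0.4290/1193) = 0.01433 and √(0.6940×0.3060/814) = 0.01615.
Because the samples are independent, SE_diff = √(0.01433² + 0.01615²) = 0.02159.
Using z* = 2.576 for 99%, ME = 2.576 × 0.02159 = 0.05562.
p̂₁ − p̂₂ = -0.1230; interval -0.1230 ± 0.05562 gives (-0.179, -0.067).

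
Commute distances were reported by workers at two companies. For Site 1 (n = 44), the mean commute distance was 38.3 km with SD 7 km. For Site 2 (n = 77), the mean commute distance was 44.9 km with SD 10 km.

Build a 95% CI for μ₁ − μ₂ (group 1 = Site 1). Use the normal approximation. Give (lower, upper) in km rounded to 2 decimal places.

(-9.64, -3.56)

Per-group SEs: s₁/√n₁ = 7/√44 = 1.0553, s₂/√n₂ = 10/√77 = 1.1396.
Unpooled SE of the difference: √(1.11365809 + 1.29868816) = 1.5532.
Margin of error = z* · SE = 1.960 × 1.5532 = 3.0443.
x̄₁ − x̄₂ = 38.3 − 44.9 = -6.6000.
CI: -6.6000 ± 3.0443 = (-9.64, -3.56).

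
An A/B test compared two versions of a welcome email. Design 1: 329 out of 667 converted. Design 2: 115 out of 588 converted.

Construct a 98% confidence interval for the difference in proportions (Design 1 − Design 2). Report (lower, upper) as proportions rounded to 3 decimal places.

Sample proportions: 329/667 = 0.4933, 115/588 = 0.1956.
Each SE is √(p̂(1−p̂)/n): √(0.4933·0.5067/667) = 0.01936 and √(0.1956·0.8044/588) = 0.01636.
SE(p̂₁ − p̂₂) = √(SE₁² + SE₂²) = √(0.0003748096 + 0.0002676496) = 0.02535, since the two samples are independent.
At 98% confidence z* = 2.326; margin = 2.326 × 0.02535 = 0.05896.
The difference is 0.4933 − 0.1956 = 0.2977, so the interval is 0.2977 ± 0.05896 = (0.239, 0.357).

(0.239, 0.357)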